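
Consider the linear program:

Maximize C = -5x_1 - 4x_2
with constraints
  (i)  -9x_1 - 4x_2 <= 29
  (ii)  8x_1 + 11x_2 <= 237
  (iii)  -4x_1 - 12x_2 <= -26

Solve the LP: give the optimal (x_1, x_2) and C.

x_1 = -113/23, x_2 = 175/46, maximum C = 215/23

Extreme points and C = -5x_1 - 4x_2:
  (-1267/67, 2365/67) → C = -3125/67
  (-113/23, 175/46) → C = 215/23
  (1279/26, -185/13) → C = -4915/26

At the optimal vertex, -9x_1 - 4x_2 = 29 and -4x_1 - 12x_2 = -26.
Solving simultaneously gives x_1 = -113/23, x_2 = 175/46.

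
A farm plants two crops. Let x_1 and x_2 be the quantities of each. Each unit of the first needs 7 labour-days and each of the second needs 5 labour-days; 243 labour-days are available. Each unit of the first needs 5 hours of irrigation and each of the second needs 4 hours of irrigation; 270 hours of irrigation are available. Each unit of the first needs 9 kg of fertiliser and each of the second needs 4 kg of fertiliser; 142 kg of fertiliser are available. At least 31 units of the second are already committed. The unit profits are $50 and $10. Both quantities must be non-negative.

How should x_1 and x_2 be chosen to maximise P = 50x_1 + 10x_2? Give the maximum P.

x_1 = 2, x_2 = 31, maximum P = 410

Corner points and P = 50x_1 + 10x_2:
  (0, 71/2) → P = 355
  (0, 31) → P = 310
  (2, 31) → P = 410

The optimum lies where 9x_1 + 4x_2 = 142 and x_2 = 31.
Solving simultaneously gives x_1 = 2, x_2 = 31.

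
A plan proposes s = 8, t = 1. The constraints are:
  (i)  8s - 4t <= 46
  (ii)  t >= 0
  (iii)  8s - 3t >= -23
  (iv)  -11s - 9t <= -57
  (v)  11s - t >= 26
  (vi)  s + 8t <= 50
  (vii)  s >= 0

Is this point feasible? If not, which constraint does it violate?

not feasible — violates (i)

Constraint (i): 8s - 4t = 60, which is not ≤ 46. All other constraints are satisfied.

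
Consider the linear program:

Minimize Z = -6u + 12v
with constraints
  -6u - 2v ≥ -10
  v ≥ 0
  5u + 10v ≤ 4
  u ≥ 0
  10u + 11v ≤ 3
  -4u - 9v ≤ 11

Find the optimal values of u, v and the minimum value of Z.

u = 3/10, v = 0, minimum Z = -9/5

Corner points and Z = -6u + 12v:
  (0, 0) → Z = 0
  (3/10, 0) → Z = -9/5
  (0, 3/11) → Z = 36/11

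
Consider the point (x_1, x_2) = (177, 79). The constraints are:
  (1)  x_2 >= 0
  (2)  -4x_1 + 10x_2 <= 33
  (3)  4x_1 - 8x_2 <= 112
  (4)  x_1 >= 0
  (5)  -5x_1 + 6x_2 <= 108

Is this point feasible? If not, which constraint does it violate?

Constraint (2): -4x_1 + 10x_2 = 82, which is not ≤ 33. All other constraints are satisfied.

not feasible — violates (2)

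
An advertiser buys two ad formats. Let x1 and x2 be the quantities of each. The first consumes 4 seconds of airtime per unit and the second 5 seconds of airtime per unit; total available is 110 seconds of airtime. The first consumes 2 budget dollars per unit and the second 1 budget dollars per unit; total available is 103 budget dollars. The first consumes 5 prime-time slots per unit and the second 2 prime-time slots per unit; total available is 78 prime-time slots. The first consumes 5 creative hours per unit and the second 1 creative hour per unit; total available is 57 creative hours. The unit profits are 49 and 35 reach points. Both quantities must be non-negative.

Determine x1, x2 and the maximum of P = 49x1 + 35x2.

x1 = 25/3, x2 = 46/3, maximum P = 945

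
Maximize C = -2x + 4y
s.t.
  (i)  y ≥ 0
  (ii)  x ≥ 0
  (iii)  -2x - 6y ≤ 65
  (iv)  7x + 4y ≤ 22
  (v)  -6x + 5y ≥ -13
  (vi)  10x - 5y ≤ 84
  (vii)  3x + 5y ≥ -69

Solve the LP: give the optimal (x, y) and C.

Feasible corners and C = -2x + 4y:
  (0, 0) → C = 0
  (13/6, 0) → C = -13/3
  (0, 11/2) → C = 22
  (162/59, 41/59) → C = -160/59

The optimum lies where x = 0 and 7x + 4y = 22.
Solving simultaneously gives x = 0, y = 11/2.

x = 0, y = 11/2, maximum C = 22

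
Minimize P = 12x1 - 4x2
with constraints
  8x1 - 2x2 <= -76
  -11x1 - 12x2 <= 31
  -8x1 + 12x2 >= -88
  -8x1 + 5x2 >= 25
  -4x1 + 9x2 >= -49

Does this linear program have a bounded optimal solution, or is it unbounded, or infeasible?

unbounded

From the feasible point (-487/59, 294/59), moving in the direction (-12, 11) keeps every constraint satisfied while P decreases without bound.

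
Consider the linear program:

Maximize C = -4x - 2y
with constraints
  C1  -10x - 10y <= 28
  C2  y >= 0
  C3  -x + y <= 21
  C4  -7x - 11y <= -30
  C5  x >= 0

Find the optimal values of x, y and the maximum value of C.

x = 0, y = 30/11, maximum C = -60/11

The feasible region is unbounded (it extends along (1, 1), (1, 0)), but C strictly decreases along every unbounded feasible direction, so there is no improving ray and the maximum is attained at a vertex.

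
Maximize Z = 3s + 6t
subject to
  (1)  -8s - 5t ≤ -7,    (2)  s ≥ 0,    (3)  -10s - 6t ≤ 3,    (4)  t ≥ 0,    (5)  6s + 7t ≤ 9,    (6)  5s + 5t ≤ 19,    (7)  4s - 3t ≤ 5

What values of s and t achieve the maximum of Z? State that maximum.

Corner points and Z = 3s + 6t:
  (7/8, 0) → Z = 21/8
  (2/13, 15/13) → Z = 96/13
  (5/4, 0) → Z = 15/4
  (31/23, 3/23) → Z = 111/23

s = 2/13, t = 15/13, maximum Z = 96/13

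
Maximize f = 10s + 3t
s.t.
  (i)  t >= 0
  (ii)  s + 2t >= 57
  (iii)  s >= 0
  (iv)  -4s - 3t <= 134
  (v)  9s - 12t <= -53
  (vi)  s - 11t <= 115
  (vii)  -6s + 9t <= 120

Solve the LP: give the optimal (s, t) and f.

Corner points and f = 10s + 3t:
  (289/15, 283/15) → f = 3739/15
  (13, 22) → f = 196
  (107, 254/3) → f = 1324

The optimum lies where 9s - 12t = -53 and -6s + 9t = 120.
Solving simultaneously gives s = 107, t = 254/3.

s = 107, t = 254/3, maximum f = 1324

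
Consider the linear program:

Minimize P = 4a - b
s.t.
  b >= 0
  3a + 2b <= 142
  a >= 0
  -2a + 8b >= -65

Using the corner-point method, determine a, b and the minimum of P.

a = 0, b = 71, minimum P = -71

Vertices and P = 4a - b:
  (0, 0) → P = 0
  (65/2, 0) → P = 130
  (0, 71) → P = -71
  (633/14, 89/28) → P = 4975/28

The optimum lies where 3a + 2b = 142 and a = 0.
Solving simultaneously gives a = 0, b = 71.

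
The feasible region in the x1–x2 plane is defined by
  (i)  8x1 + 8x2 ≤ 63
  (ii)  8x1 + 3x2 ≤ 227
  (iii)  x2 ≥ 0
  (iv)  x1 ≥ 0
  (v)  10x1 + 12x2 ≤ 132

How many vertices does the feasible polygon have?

Intersecting each pair of boundary lines and keeping only the points that satisfy every inequality leaves:
  (63/8, 0)
  (0, 63/8)
  (0, 0)

3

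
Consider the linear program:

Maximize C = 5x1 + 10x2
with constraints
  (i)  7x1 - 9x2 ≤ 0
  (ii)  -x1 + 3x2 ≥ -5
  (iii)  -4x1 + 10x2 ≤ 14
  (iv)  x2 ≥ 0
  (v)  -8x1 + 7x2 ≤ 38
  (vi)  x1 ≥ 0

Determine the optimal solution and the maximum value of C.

Extreme points and C = 5x1 + 10x2:
  (63/17, 49/17) → C = 805/17
  (0, 0) → C = 0
  (0, 7/5) → C = 14

x1 = 63/17, x2 = 49/17, maximum C = 805/17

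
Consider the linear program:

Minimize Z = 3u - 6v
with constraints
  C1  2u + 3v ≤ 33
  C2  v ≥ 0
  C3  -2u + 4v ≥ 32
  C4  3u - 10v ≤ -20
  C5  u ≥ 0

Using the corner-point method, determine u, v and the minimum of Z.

u = 0, v = 11, minimum Z = -66

Extreme points and Z = 3u - 6v:
  (18/7, 65/7) → Z = -48
  (0, 11) → Z = -66
  (0, 8) → Z = -48

At the optimal vertex, 2u + 3v = 33 and u = 0.
Solving simultaneously gives u = 0, v = 11.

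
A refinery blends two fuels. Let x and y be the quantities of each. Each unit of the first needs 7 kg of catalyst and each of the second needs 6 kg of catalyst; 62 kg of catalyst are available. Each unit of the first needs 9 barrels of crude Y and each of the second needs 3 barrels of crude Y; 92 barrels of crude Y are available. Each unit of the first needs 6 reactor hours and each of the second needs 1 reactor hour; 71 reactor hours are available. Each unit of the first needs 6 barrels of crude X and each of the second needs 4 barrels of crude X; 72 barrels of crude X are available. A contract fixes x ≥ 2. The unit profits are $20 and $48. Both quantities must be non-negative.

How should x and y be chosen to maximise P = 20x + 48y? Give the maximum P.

Vertices and P = 20x + 48y:
  (62/7, 0) → P = 1240/7
  (2, 0) → P = 40
  (2, 8) → P = 424

At the optimal vertex, 7x + 6y = 62 and x = 2.
Solving simultaneously gives x = 2, y = 8.

x = 2, y = 8, maximum P = 424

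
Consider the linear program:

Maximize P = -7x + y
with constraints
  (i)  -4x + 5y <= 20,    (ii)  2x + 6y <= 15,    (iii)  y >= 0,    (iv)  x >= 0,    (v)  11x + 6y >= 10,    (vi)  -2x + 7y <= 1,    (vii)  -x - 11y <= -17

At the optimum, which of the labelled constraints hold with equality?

Extreme points and P = -7x + y:
  (99/26, 16/13) → P = -661/26
  (63/16, 19/16) → P = -211/8
  (108/29, 35/29) → P = -721/29

The maximum is at (108/29, 35/29). Substituting into each constraint, equality holds for (vi) and (vii); the remaining constraints have slack.

(vi) and (vii)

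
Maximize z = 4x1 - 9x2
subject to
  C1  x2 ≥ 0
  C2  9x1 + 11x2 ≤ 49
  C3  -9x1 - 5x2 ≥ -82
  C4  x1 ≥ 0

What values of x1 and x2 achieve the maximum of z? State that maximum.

Feasible corners and z = 4x1 - 9x2:
  (49/9, 0) → z = 196/9
  (0, 0) → z = 0
  (0, 49/11) → z = -441/11

x1 = 49/9, x2 = 0, maximum z = 196/9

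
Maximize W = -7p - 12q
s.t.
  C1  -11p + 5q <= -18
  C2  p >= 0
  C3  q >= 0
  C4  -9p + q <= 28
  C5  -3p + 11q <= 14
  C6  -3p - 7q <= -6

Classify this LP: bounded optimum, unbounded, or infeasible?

bounded optimum

Extreme points and W = -7p - 12q:
  (134/53, 104/53) → W = -2186/53
  (39/23, 3/23) → W = -309/23
  (2, 0) → W = -14
The feasible region has finitely many vertices and no improving ray; the maximum is -309/23 at (39/23, 3/23).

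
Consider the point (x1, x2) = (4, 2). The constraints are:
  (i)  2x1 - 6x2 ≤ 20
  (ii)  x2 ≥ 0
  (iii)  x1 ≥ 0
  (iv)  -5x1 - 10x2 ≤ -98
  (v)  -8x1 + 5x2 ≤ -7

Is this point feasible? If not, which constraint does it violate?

not feasible — violates (iv)

Constraint (iv): -5x1 - 10x2 = -40, which is not ≤ -98. All other constraints are satisfied.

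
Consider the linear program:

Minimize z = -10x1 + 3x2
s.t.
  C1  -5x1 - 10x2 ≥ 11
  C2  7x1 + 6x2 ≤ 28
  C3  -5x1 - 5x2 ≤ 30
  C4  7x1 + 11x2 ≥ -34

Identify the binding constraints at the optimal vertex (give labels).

Vertices and z = -10x1 + 3x2:
  (173/20, -217/40) → z = -4111/40
  (-49/5, 19/5) → z = 547/5
  (512/35, -62/5) → z = -6422/35
  (-8, 2) → z = 86

The minimum is at (512/35, -62/5). Substituting into each constraint, equality holds for C2 and C4; the remaining constraints have slack.

C2 and C4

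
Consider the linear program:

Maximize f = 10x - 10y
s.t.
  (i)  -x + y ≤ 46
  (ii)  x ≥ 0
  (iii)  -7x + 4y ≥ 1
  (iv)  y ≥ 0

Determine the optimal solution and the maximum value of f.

x = 0, y = 1/4, maximum f = -5/2

Feasible corners and f = 10x - 10y:
  (0, 46) → f = -460
  (61, 107) → f = -460
  (0, 1/4) → f = -5/2

The optimum lies where x = 0 and -7x + 4y = 1.
Solving simultaneously gives x = 0, y = 1/4.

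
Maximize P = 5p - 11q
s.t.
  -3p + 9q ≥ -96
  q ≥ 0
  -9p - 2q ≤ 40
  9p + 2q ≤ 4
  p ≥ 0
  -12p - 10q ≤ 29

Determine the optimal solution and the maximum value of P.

p = 4/9, q = 0, maximum P = 20/9

Extreme points and P = 5p - 11q:
  (4/9, 0) → P = 20/9
  (0, 0) → P = 0
  (0, 2) → P = -22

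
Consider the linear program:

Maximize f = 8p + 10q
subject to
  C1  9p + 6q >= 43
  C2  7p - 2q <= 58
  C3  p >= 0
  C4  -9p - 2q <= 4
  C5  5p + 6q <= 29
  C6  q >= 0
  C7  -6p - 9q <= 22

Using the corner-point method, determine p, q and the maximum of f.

p = 7/2, q = 23/12, maximum f = 283/6

Extreme points and f = 8p + 10q:
  (7/2, 23/12) → f = 283/6
  (43/9, 0) → f = 344/9
  (29/5, 0) → f = 232/5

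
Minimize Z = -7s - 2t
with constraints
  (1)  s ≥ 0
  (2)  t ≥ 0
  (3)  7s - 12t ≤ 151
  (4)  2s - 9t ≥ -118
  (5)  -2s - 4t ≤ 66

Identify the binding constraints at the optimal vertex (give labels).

(3) and (4)

Feasible corners and Z = -7s - 2t:
  (0, 0) → Z = 0
  (0, 118/9) → Z = -236/9
  (151/7, 0) → Z = -151
  (925/13, 376/13) → Z = -7227/13

The minimum is at (925/13, 376/13). Substituting into each constraint, equality holds for (3) and (4); the remaining constraints have slack.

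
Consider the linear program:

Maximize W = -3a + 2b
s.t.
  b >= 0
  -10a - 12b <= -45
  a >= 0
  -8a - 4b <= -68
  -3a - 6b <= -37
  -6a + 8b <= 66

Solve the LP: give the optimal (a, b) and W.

Extreme points and W = -3a + 2b:
  (37/3, 0) → W = -37
  (65/9, 23/9) → W = -149/9
  (35/11, 117/11) → W = 129/11
The feasible region is unbounded (it extends along (4, 3), (1, 0)), but W strictly decreases along every unbounded feasible direction, so there is no improving ray and the maximum is attained at a vertex.

The binding constraints are -8a - 4b = -68 and -6a + 8b = 66.
Solving simultaneously gives a = 35/11, b = 117/11.

a = 35/11, b = 117/11, maximum W = 129/11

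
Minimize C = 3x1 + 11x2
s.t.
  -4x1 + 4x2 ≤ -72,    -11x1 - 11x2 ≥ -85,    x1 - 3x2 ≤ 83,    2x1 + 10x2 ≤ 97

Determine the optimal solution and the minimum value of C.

Extreme points and C = 3x1 + 11x2:
  (283/22, -113/22) → C = -197/11
  (-29/2, -65/2) → C = -401
  (292/11, -207/11) → C = -1401/11

The binding constraints are -4x1 + 4x2 = -72 and x1 - 3x2 = 83.
Solving simultaneously gives x1 = -29/2, x2 = -65/2.

x1 = -29/2, x2 = -65/2, minimum C = -401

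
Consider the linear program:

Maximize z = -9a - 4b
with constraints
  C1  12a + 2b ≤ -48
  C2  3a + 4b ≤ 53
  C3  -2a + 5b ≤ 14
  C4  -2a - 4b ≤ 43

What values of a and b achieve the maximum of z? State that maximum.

Corner points and z = -9a - 4b:
  (-67/16, 9/8) → z = 531/16
  (-53/22, -105/11) → z = 1317/22
  (-271/18, -29/9) → z = 2671/18

a = -271/18, b = -29/9, maximum z = 2671/18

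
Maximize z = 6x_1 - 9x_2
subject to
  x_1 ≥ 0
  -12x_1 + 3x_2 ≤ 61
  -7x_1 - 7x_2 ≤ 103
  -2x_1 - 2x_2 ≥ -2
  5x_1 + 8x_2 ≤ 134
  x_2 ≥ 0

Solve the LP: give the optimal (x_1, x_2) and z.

Vertices and z = 6x_1 - 9x_2:
  (0, 1) → z = -9
  (0, 0) → z = 0
  (1, 0) → z = 6

The binding constraints are -2x_1 - 2x_2 = -2 and x_2 = 0.
Solving simultaneously gives x_1 = 1, x_2 = 0.

x_1 = 1, x_2 = 0, maximum z = 6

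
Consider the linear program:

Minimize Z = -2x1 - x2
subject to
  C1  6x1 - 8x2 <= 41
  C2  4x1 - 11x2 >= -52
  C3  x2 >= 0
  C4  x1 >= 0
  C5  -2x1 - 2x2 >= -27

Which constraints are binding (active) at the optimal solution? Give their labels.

Corner points and Z = -2x1 - x2:
  (41/6, 0) → Z = -41/3
  (149/14, 20/7) → Z = -169/7
  (0, 52/11) → Z = -52/11
  (193/30, 106/15) → Z = -299/15
  (0, 0) → Z = 0

The minimum is at (149/14, 20/7). Substituting into each constraint, equality holds for C1 and C5; the remaining constraints have slack.

C1 and C5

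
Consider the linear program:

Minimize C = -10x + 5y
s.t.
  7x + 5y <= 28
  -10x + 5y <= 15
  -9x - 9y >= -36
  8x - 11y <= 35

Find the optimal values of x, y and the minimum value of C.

x = 161/39, y = -7/39, minimum C = -1645/39

Corner points and C = -10x + 5y:
  (4, 0) → C = -40
  (161/39, -7/39) → C = -1645/39
  (1/3, 11/3) → C = 15
  (-34/7, -47/7) → C = 15

At the optimal vertex, 7x + 5y = 28 and 8x - 11y = 35.
Solving simultaneously gives x = 161/39, y = -7/39.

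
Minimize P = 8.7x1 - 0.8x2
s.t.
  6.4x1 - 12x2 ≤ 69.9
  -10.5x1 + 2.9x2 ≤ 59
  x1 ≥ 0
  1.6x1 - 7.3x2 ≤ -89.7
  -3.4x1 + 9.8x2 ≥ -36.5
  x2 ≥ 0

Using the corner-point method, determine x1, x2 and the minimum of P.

The feasible region is unbounded (it extends along (29, 105), (15, 8)), but P strictly increases along every unbounded feasible direction, so there is no improving ray and the minimum is attained at a vertex.

The binding constraints are -10.5x1 + 2.9x2 = 59 and x1 = 0.
Solving simultaneously gives x1 = 0, x2 = 590/29.

x1 = 0, x2 = 590/29, minimum P = -472/29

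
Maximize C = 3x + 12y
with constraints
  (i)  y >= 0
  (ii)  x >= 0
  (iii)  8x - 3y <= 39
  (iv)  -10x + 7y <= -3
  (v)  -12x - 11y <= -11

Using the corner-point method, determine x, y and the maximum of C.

Extreme points and C = 3x + 12y:
  (39/8, 0) → C = 117/8
  (11/12, 0) → C = 11/4
  (132/13, 183/13) → C = 2592/13
  (55/97, 37/97) → C = 609/97

At the optimal vertex, 8x - 3y = 39 and -10x + 7y = -3.
Solving simultaneously gives x = 132/13, y = 183/13.

x = 132/13, y = 183/13, maximum C = 2592/13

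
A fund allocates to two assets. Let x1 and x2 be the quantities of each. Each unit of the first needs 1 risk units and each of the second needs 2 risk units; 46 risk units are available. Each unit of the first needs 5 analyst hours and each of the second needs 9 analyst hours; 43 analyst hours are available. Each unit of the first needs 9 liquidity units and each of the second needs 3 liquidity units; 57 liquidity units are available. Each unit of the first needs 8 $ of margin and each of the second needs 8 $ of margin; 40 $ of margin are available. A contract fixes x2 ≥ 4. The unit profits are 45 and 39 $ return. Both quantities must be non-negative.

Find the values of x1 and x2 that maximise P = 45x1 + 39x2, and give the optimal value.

Extreme points and P = 45x1 + 39x2:
  (0, 43/9) → P = 559/3
  (0, 4) → P = 156
  (1/2, 9/2) → P = 198
  (1, 4) → P = 201

x1 = 1, x2 = 4, maximum P = 201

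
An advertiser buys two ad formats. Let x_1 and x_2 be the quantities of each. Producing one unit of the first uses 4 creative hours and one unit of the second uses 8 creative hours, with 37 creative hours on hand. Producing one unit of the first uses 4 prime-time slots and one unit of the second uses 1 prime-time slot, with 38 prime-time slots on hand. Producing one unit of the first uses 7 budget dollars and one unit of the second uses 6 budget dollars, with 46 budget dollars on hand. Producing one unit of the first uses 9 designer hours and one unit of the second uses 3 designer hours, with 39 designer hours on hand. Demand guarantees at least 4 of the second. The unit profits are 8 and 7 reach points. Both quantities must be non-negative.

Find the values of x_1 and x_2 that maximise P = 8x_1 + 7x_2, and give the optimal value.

x_1 = 5/4, x_2 = 4, maximum P = 38

Vertices and P = 8x_1 + 7x_2:
  (0, 37/8) → P = 259/8
  (0, 4) → P = 28
  (5/4, 4) → P = 38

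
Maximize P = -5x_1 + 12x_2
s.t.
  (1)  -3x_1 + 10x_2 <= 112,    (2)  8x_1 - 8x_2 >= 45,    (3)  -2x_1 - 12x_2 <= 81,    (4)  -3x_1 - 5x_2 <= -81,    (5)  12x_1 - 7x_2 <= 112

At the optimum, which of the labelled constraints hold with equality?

(2) and (5)

Extreme points and P = -5x_1 + 12x_2:
  (873/64, 513/64) → P = 1791/64
  (581/40, 89/10) → P = 1367/40
  (1127/81, 212/27) → P = 1997/81

The maximum is at (581/40, 89/10). Substituting into each constraint, equality holds for (2) and (5); the remaining constraints have slack.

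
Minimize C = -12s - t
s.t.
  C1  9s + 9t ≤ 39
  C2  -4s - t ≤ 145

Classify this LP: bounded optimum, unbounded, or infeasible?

unbounded

From the feasible point (-448/9, 487/9), moving in the direction (1, -4) keeps every constraint satisfied while C decreases without bound.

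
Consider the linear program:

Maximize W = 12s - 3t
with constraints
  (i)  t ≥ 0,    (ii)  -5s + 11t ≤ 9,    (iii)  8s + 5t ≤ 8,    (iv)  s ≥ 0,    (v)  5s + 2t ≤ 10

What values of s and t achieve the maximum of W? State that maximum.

s = 1, t = 0, maximum W = 12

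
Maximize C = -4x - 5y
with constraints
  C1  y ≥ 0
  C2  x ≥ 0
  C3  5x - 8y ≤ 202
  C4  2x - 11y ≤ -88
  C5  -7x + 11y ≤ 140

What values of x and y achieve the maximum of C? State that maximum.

Vertices and C = -4x - 5y:
  (0, 8) → C = -40
  (0, 140/11) → C = -700/11
  (2926/39, 844/39) → C = -5308/13
The feasible region is unbounded (it extends along (11, 7), (8, 5)), but C strictly decreases along every unbounded feasible direction, so there is no improving ray and the maximum is attained at a vertex.

x = 0, y = 8, maximum C = -40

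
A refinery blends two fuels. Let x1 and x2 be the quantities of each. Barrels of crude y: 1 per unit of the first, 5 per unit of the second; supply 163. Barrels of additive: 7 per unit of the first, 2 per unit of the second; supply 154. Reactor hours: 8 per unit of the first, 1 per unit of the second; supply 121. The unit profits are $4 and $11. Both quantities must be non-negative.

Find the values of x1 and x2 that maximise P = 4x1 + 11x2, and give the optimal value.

Vertices and P = 4x1 + 11x2:
  (0, 0) → P = 0
  (0, 163/5) → P = 1793/5
  (121/8, 0) → P = 121/2
  (34/3, 91/3) → P = 379

x1 = 34/3, x2 = 91/3, maximum P = 379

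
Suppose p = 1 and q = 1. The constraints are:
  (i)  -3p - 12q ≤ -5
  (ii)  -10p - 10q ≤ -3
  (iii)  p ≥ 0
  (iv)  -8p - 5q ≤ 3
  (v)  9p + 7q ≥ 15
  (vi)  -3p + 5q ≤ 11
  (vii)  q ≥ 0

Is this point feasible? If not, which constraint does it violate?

feasible

(i): -15 ≤ -5 ✓
(ii): -20 ≤ -3 ✓
(iii): 1 ≥ 0 ✓
(iv): -13 ≤ 3 ✓
(v): 16 ≥ 15 ✓
(vi): 2 ≤ 11 ✓
(vii): 1 ≥ 0 ✓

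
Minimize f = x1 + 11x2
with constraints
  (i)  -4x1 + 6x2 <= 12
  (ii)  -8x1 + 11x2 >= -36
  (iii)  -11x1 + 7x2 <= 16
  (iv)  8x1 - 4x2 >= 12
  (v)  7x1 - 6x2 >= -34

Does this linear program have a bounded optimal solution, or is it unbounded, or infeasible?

bounded optimum

Vertices and f = x1 + 11x2:
  (87, 60) → f = 747
  (15/4, 9/2) → f = 213/4
  (-3/14, -24/7) → f = -531/14
The feasible region has finitely many vertices and no improving ray; the minimum is -531/14 at (-3/14, -24/7).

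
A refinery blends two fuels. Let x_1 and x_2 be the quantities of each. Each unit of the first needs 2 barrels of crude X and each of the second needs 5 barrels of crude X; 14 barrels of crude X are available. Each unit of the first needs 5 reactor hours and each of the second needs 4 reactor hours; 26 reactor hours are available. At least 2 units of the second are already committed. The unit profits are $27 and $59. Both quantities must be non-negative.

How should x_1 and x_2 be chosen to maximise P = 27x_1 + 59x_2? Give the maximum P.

x_1 = 2, x_2 = 2, maximum P = 172

Vertices and P = 27x_1 + 59x_2:
  (0, 14/5) → P = 826/5
  (0, 2) → P = 118
  (2, 2) → P = 172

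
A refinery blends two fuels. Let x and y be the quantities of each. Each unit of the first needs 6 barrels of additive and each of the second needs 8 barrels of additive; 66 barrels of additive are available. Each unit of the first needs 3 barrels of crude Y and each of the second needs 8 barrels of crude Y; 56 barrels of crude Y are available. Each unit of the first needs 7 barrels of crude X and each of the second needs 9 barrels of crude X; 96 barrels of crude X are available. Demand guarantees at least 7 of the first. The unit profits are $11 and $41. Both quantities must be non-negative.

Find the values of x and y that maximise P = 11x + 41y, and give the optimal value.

Vertices and P = 11x + 41y:
  (11, 0) → P = 121
  (7, 0) → P = 77
  (7, 3) → P = 200

x = 7, y = 3, maximum P = 200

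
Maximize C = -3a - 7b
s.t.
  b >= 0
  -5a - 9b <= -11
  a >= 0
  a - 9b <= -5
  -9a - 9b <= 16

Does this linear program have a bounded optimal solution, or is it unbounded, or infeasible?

Vertices and C = -3a - 7b:
  (0, 11/9) → C = -77/9
  (1, 2/3) → C = -23/3
The feasible region has finitely many vertices and no improving ray; the maximum is -23/3 at (1, 2/3).

bounded optimum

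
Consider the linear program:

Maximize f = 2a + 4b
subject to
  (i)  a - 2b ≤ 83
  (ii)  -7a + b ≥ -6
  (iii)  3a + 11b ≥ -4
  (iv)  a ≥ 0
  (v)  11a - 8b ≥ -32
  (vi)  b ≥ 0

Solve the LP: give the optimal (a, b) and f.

Vertices and f = 2a + 4b:
  (16/9, 58/9) → f = 88/3
  (6/7, 0) → f = 12/7
  (0, 4) → f = 16
  (0, 0) → f = 0

a = 16/9, b = 58/9, maximum f = 88/3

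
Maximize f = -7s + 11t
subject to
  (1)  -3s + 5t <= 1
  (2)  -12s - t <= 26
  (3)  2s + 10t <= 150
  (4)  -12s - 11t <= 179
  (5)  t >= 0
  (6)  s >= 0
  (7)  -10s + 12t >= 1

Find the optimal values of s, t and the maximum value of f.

Extreme points and f = -7s + 11t:
  (0, 1/5) → f = 11/5
  (1/2, 1/2) → f = 2
  (0, 1/12) → f = 11/12

s = 0, t = 1/5, maximum f = 11/5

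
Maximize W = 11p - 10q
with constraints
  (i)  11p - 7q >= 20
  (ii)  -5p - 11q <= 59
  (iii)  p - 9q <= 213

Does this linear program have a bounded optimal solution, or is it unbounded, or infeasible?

unbounded

From the feasible point (-193/156, -749/156), moving in the direction (9, 1) keeps every constraint satisfied while W increases without bound.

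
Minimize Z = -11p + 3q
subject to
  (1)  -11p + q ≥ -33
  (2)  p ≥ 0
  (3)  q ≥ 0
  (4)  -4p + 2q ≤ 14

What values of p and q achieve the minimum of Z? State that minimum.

p = 3, q = 0, minimum Z = -33

Vertices and Z = -11p + 3q:
  (3, 0) → Z = -33
  (40/9, 143/9) → Z = -11/9
  (0, 0) → Z = 0
  (0, 7) → Z = 21

The optimum lies where -11p + q = -33 and q = 0.
Solving simultaneously gives p = 3, q = 0.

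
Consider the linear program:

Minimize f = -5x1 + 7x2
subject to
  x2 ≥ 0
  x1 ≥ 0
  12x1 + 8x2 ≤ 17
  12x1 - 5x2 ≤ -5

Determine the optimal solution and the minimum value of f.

Vertices and f = -5x1 + 7x2:
  (0, 17/8) → f = 119/8
  (0, 1) → f = 7
  (15/52, 22/13) → f = 541/52

x1 = 0, x2 = 1, minimum f = 7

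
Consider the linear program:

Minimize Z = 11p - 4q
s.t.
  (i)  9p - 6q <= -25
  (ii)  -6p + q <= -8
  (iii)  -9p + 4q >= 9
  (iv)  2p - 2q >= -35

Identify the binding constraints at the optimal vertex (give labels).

Feasible corners and Z = 11p - 4q:
  (41/15, 42/5) → Z = -53/15
  (51/10, 113/5) → Z = -343/10
  (61/5, 297/10) → Z = 77/5

The minimum is at (51/10, 113/5). Substituting into each constraint, equality holds for (ii) and (iv); the remaining constraints have slack.

(ii) and (iv)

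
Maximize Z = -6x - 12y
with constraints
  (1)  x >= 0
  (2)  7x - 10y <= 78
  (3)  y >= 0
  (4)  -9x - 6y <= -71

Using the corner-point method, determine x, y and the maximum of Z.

x = 71/9, y = 0, maximum Z = -142/3

Feasible corners and Z = -6x - 12y:
  (0, 71/6) → Z = -142
  (78/7, 0) → Z = -468/7
  (71/9, 0) → Z = -142/3
The feasible region is unbounded (it extends along (0, 1), (10, 7)), but Z strictly decreases along every unbounded feasible direction, so there is no improving ray and the maximum is attained at a vertex.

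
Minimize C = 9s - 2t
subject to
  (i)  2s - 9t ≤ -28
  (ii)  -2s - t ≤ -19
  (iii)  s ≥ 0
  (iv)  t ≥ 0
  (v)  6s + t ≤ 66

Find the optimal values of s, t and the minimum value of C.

Extreme points and C = 9s - 2t:
  (143/20, 47/10) → C = 1099/20
  (283/28, 75/14) → C = 321/4
  (0, 19) → C = -38
  (0, 66) → C = -132

The optimum lies where s = 0 and 6s + t = 66.
Solving simultaneously gives s = 0, t = 66.

s = 0, t = 66, minimum C = -132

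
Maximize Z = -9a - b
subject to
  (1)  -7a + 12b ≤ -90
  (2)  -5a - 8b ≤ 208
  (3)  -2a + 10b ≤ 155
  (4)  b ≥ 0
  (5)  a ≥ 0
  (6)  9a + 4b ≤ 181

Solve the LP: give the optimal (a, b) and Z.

a = 90/7, b = 0, maximum Z = -810/7

Corner points and Z = -9a - b:
  (90/7, 0) → Z = -810/7
  (633/34, 457/136) → Z = -23245/136
  (181/9, 0) → Z = -181

The optimum lies where -7a + 12b = -90 and b = 0.
Solving simultaneously gives a = 90/7, b = 0.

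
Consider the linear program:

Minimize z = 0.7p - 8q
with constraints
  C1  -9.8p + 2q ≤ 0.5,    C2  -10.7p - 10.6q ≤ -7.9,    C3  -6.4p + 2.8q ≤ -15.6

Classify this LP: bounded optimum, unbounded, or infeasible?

unbounded

From the feasible point (4687/2445, -2909/2445), moving in the direction (2.8, 6.4) keeps every constraint satisfied while z decreases without bound.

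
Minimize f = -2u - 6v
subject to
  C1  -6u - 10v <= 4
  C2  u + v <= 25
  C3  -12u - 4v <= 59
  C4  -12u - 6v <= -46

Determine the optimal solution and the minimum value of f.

u = -52/3, v = 127/3, minimum f = -658/3

Corner points and f = -2u - 6v:
  (127/2, -77/2) → f = 104
  (121/21, -27/7) → f = 244/21
  (-52/3, 127/3) → f = -658/3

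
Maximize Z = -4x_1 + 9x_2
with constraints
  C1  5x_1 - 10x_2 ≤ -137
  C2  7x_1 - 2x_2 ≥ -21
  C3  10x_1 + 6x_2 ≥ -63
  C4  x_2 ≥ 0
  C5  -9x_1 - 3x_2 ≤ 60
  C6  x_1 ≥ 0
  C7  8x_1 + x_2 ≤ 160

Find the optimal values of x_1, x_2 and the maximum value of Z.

x_1 = 13, x_2 = 56, maximum Z = 452

The binding constraints are 7x_1 - 2x_2 = -21 and 8x_1 + x_2 = 160.
Solving simultaneously gives x_1 = 13, x_2 = 56.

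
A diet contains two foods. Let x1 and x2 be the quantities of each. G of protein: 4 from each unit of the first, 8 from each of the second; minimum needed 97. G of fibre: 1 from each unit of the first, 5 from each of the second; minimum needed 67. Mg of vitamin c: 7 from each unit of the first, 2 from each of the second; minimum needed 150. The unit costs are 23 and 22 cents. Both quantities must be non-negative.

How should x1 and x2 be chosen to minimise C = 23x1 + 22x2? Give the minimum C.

x1 = 56/3, x2 = 29/3, minimum C = 642

Corner points and C = 23x1 + 22x2:
  (0, 75) → C = 1650
  (67, 0) → C = 1541
  (56/3, 29/3) → C = 642
The feasible region is unbounded (it extends along (0, 1), (1, 0)), but C strictly increases along every unbounded feasible direction, so there is no improving ray and the minimum is attained at a vertex.

At the optimal vertex, x1 + 5x2 = 67 and 7x1 + 2x2 = 150.
Solving simultaneously gives x1 = 56/3, x2 = 29/3.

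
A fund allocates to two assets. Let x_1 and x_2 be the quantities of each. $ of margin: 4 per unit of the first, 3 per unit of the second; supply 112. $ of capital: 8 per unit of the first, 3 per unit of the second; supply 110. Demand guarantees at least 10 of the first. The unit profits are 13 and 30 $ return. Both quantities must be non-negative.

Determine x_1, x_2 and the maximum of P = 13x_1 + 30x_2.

Feasible corners and P = 13x_1 + 30x_2:
  (55/4, 0) → P = 715/4
  (10, 0) → P = 130
  (10, 10) → P = 430

The binding constraints are 8x_1 + 3x_2 = 110 and x_1 = 10.
Solving simultaneously gives x_1 = 10, x_2 = 10.

x_1 = 10, x_2 = 10, maximum P = 430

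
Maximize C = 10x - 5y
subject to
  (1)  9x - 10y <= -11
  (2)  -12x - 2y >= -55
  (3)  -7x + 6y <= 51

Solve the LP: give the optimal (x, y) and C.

The binding constraints are 9x - 10y = -11 and -12x - 2y = -55.
Solving simultaneously gives x = 88/23, y = 209/46.

x = 88/23, y = 209/46, maximum C = 715/46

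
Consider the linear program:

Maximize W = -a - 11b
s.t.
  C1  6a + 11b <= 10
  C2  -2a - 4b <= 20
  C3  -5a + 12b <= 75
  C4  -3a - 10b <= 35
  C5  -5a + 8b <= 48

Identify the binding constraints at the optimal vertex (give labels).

Vertices and W = -a - 11b:
  (485/27, -80/9) → W = 2155/27
  (-448/103, 338/103) → W = -3270/103
  (-15/2, -5/4) → W = 85/4
  (-88/9, -1/9) → W = 11

The maximum is at (485/27, -80/9). Substituting into each constraint, equality holds for C1 and C4; the remaining constraints have slack.

C1 and C4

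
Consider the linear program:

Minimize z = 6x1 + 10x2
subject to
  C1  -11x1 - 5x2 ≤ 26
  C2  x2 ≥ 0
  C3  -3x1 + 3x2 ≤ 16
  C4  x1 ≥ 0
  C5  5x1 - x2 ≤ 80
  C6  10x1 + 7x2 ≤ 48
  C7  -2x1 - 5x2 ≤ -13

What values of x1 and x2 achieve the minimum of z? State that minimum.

x1 = 0, x2 = 13/5, minimum z = 26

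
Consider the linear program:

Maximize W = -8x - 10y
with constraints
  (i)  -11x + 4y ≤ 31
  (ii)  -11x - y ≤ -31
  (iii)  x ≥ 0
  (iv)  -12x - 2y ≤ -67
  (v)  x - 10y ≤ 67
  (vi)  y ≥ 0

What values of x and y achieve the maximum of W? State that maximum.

x = 67/12, y = 0, maximum W = -134/3

Corner points and W = -8x - 10y:
  (103/35, 1109/70) → W = -6369/35
  (67/12, 0) → W = -134/3
  (67, 0) → W = -536
The feasible region is unbounded (it extends along (10, 1), (4, 11)), but W strictly decreases along every unbounded feasible direction, so there is no improving ray and the maximum is attained at a vertex.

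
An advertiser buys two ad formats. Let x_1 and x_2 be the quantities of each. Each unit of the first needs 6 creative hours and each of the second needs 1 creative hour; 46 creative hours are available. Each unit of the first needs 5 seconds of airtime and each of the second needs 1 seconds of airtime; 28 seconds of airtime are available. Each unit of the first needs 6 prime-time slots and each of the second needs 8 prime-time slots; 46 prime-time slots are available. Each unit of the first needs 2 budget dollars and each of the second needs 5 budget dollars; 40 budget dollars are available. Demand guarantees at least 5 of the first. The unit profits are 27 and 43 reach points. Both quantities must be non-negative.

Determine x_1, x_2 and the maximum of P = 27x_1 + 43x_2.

Vertices and P = 27x_1 + 43x_2:
  (28/5, 0) → P = 756/5
  (5, 0) → P = 135
  (89/17, 31/17) → P = 3736/17
  (5, 2) → P = 221

x_1 = 5, x_2 = 2, maximum P = 221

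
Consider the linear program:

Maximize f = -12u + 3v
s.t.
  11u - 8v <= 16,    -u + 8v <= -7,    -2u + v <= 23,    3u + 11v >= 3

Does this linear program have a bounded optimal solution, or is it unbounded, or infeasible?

The boundaries 11u - 8v = 16 and -u + 8v = -7 meet at (9/10, -61/80), but that point violates 3u + 11v ≥ 3. Every candidate vertex is excluded by some other constraint, so the feasible region is empty.

infeasible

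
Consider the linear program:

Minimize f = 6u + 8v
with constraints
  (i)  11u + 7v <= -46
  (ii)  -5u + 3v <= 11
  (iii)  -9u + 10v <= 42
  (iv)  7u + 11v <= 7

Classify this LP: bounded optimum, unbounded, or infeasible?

From the feasible point (-215/68, -109/68), moving in the direction (-3, -5) keeps every constraint satisfied while f decreases without bound.

unbounded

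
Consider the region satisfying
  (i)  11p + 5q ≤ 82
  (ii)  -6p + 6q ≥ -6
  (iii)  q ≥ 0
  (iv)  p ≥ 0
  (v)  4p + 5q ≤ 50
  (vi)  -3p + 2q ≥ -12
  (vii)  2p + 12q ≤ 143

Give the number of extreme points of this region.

5

Intersecting each pair of boundary lines and keeping only the points that satisfy every inequality leaves:
  (87/16, 71/16)
  (32/7, 222/35)
  (1, 0)
  (0, 0)
  (0, 10)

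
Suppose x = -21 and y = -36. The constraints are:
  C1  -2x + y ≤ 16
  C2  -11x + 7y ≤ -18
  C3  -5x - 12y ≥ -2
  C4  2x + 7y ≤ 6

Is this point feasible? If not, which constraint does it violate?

feasible

C1: 6 ≤ 16 ✓
C2: -21 ≤ -18 ✓
C3: 537 ≥ -2 ✓
C4: -294 ≤ 6 ✓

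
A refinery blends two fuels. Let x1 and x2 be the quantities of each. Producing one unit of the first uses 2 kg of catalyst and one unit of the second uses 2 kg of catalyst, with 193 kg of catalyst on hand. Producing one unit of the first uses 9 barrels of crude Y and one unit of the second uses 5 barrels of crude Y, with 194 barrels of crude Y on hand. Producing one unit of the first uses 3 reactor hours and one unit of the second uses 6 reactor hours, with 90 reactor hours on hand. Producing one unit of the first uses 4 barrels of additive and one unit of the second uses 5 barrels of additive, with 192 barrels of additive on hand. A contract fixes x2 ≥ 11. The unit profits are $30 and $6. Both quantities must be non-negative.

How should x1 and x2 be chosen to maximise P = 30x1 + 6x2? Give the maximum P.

x1 = 8, x2 = 11, maximum P = 306

Extreme points and P = 30x1 + 6x2:
  (0, 15) → P = 90
  (0, 11) → P = 66
  (8, 11) → P = 306

The binding constraints are 3x1 + 6x2 = 90 and x2 = 11.
Solving simultaneously gives x1 = 8, x2 = 11.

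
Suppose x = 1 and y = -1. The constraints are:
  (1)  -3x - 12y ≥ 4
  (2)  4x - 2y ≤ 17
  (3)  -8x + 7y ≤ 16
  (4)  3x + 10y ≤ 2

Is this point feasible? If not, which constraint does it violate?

(1): 9 ≥ 4 ✓
(2): 6 ≤ 17 ✓
(3): -15 ≤ 16 ✓
(4): -7 ≤ 2 ✓

feasible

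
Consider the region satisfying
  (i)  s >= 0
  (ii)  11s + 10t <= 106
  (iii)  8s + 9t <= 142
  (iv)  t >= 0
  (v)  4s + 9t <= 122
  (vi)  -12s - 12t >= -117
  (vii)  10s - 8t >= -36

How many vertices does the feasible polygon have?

The feasible vertices (each the meet of two boundaries and inside every other half-plane) are:
  (0, 0)
  (0, 9/2)
  (106/11, 0)
  (17/2, 5/4)
  (7/3, 89/12)

5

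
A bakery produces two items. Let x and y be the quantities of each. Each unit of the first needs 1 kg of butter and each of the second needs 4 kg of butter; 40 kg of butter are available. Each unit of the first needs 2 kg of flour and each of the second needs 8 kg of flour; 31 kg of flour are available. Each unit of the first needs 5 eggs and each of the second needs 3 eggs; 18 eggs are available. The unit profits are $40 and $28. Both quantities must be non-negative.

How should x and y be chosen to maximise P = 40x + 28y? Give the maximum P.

At the optimal vertex, 2x + 8y = 31 and 5x + 3y = 18.
Solving simultaneously gives x = 3/2, y = 7/2.

x = 3/2, y = 7/2, maximum P = 158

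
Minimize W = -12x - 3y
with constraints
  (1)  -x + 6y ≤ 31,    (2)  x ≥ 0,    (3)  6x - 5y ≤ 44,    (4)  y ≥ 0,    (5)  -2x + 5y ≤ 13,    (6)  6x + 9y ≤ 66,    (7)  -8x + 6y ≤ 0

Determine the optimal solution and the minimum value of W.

x = 121/14, y = 11/7, minimum W = -759/7

Vertices and W = -12x - 3y:
  (0, 0) → W = 0
  (22/3, 0) → W = -88
  (121/14, 11/7) → W = -759/7
  (71/16, 35/8) → W = -531/8
  (39/14, 26/7) → W = -312/7

The binding constraints are 6x - 5y = 44 and 6x + 9y = 66.
Solving simultaneously gives x = 121/14, y = 11/7.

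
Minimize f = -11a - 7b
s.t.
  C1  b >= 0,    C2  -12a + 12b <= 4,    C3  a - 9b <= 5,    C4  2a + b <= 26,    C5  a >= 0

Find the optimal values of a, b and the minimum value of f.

Vertices and f = -11a - 7b:
  (5, 0) → f = -55
  (0, 0) → f = 0
  (77/9, 80/9) → f = -469/3
  (0, 1/3) → f = -7/3
  (239/19, 16/19) → f = -2741/19

The binding constraints are -12a + 12b = 4 and 2a + b = 26.
Solving simultaneously gives a = 77/9, b = 80/9.

a = 77/9, b = 80/9, minimum f = -469/3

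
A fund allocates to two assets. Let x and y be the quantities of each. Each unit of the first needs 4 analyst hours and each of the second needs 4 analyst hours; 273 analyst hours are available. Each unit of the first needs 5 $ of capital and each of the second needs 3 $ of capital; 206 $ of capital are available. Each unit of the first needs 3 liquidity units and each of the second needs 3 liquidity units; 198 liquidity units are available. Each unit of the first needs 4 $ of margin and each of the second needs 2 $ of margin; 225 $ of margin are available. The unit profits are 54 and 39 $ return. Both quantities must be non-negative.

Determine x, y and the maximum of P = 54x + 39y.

Corner points and P = 54x + 39y:
  (0, 0) → P = 0
  (0, 66) → P = 2574
  (206/5, 0) → P = 11124/5
  (4, 62) → P = 2634

x = 4, y = 62, maximum P = 2634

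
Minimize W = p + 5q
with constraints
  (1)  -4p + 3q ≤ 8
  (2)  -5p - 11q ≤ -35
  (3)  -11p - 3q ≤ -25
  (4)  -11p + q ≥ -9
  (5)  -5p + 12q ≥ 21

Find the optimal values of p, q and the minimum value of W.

Extreme points and W = p + 5q:
  (17/15, 188/45) → W = 991/45
  (35/29, 124/29) → W = 655/29
  (13/11, 4) → W = 233/11

p = 13/11, q = 4, minimum W = 233/11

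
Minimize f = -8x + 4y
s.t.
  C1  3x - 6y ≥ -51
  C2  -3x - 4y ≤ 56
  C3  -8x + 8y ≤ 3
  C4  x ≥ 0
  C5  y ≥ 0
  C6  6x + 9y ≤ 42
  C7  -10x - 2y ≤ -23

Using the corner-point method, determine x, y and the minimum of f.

The binding constraints are y = 0 and 6x + 9y = 42.
Solving simultaneously gives x = 7, y = 0.

x = 7, y = 0, minimum f = -56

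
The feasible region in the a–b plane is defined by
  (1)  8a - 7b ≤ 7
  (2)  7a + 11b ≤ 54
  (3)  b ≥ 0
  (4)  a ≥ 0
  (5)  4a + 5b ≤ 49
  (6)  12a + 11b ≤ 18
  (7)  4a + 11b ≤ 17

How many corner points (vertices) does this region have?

5

Intersecting each pair of boundary lines and keeping only the points that satisfy every inequality leaves:
  (7/8, 0)
  (203/172, 15/43)
  (0, 0)
  (0, 17/11)
  (1/8, 3/2)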